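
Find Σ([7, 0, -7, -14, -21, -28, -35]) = 7 + 0 + (-7) + (-14) + (-21) + (-28) + (-35)
= -98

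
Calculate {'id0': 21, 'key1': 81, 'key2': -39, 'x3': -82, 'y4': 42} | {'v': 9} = {'id0': 21, 'key1': 81, 'key2': -39, 'x3': -82, 'y4': 42, 'v': 9}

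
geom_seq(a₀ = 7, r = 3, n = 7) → [7, 21, 63, 189, 567, 1701, 5103]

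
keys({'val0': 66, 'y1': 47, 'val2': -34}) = ['val0', 'y1', 'val2']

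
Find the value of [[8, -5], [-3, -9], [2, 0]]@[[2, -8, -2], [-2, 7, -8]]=[[26, -99, 24], [12, -39, 78], [4, -16, -4]]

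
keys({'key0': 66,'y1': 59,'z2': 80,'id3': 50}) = ['key0', 'y1', 'z2', 'id3']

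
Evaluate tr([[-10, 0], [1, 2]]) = diagonal: (-10) + 2
= -8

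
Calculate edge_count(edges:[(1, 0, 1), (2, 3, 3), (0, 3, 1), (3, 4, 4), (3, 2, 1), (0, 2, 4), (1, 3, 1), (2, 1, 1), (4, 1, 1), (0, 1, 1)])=10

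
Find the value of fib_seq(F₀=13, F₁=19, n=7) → [13, 19, 32, 51, 83, 134, 217]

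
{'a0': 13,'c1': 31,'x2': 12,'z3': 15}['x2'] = 12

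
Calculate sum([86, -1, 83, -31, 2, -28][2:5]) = slice → [83, -31, 2]
83 + (-31) + 2
= 54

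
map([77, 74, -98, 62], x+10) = [87, 84, -88, 72]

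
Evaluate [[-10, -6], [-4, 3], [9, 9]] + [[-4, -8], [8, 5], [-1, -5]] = [[-14, -14], [4, 8], [8, 4]]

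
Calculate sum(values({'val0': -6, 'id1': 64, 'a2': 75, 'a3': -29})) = 104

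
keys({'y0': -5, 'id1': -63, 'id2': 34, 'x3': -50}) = ['y0', 'id1', 'id2', 'x3']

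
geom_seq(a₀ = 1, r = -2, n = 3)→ [1, -2, 4]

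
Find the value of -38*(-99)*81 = 304722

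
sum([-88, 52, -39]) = -75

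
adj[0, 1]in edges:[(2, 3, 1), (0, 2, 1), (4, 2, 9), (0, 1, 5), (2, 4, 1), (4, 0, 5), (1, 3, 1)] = 5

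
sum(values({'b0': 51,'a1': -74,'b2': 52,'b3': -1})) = 51 + (-74) + 52 + (-1)
= 28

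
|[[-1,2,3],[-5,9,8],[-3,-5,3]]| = 71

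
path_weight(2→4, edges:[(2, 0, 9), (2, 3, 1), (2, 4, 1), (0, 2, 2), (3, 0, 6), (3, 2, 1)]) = 1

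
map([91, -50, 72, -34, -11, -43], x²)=(91)²=8281, (-50)²=2500, (72)²=5184, (-34)²=1156, (-11)²=121, (-43)²=1849
= [8281, 2500, 5184, 1156, 121, 1849]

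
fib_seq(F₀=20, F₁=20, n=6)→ F_2 = F_1 + F_0 = 40
F_3 = F_2 + F_1 = 60
F_4 = F_3 + F_2 = 100
...
= [20, 20, 40, 60, 100, 160]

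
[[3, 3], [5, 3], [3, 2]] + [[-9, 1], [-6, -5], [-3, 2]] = [[-6, 4], [-1, -2], [0, 4]]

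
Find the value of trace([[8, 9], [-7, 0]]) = diagonal: 8 + 0
= 8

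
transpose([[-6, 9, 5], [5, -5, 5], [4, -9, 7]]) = [[-6, 5, 4], [9, -5, -9], [5, 5, 7]]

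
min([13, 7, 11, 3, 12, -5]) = -5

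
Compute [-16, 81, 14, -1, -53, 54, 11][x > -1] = [81, 14, 54, 11]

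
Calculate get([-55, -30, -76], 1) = -30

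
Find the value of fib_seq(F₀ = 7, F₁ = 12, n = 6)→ [7, 12, 19, 31, 50, 81]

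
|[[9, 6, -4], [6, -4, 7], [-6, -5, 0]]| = (1)*(9)*det([[-4, 7], [-5, 0]]) + (-1)*(6)*det([[6, 7], [-6, 0]]) + (1)*(-4)*det([[6, -4], [-6, -5]])
= 315 + -252 + 216
= 279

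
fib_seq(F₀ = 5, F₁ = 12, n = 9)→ [5, 12, 17, 29, 46, 75, 121, 196, 317]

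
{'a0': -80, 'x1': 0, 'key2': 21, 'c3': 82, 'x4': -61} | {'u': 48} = {'a0': -80, 'x1': 0, 'key2': 21, 'c3': 82, 'x4': -61, 'u': 48}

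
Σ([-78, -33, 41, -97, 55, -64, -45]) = (-78) + (-33) + 41 + (-97) + 55 + (-64) + (-45)
= -221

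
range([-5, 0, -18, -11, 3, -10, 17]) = 35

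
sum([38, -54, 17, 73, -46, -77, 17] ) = 38 + (-54) + 17 + 73 + (-46) + (-77) + 17
= -32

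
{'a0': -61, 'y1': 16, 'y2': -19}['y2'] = -19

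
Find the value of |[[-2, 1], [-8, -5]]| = 18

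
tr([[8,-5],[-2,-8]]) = 0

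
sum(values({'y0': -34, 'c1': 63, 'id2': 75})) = 104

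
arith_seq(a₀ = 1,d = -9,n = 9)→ [1, -8, -17, -26, -35, -44, -53, -62, -71]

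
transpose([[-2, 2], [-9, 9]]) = [[-2, -9], [2, 9]]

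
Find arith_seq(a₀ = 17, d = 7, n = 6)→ [17, 24, 31, 38, 45, 52]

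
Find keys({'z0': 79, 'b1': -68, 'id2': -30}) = ['z0', 'b1', 'id2']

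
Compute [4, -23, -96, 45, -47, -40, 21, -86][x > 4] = keep x where x > 4: 4✗, -23✗, -96✗, 45✓, -47✗, -40✗, 21✓, -86✗
= [45, 21]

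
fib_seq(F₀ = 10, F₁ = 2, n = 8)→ F_2 = F_1 + F_0 = 12
F_3 = F_2 + F_1 = 14
F_4 = F_3 + F_2 = 26
...
= [10, 2, 12, 14, 26, 40, 66, 106]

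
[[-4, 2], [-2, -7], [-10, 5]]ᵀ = [[-4, -2, -10], [2, -7, 5]]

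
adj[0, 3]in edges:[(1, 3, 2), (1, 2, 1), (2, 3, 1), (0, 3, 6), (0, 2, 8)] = 6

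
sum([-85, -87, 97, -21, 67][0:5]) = -29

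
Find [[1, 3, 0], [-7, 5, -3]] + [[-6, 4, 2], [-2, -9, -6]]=[[-5, 7, 2], [-9, -4, -9]]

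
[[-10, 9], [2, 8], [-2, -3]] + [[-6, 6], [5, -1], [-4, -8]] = [[-16, 15], [7, 7], [-6, -11]]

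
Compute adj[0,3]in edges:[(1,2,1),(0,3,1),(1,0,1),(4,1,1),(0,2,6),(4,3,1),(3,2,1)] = 1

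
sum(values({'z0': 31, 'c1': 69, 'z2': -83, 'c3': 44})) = 61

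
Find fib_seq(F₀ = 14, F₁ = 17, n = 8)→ F_2 = F_1 + F_0 = 31
F_3 = F_2 + F_1 = 48
F_4 = F_3 + F_2 = 79
...
= [14, 17, 31, 48, 79, 127, 206, 333]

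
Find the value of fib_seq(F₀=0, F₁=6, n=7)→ F_2 = F_1 + F_0 = 6
F_3 = F_2 + F_1 = 12
F_4 = F_3 + F_2 = 18
...
= [0, 6, 6, 12, 18, 30, 48]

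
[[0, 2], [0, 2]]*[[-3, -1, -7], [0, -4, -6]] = C[0][0] = (0)*(-3) + (2)*(0) = 0
C[0][1] = (0)*(-1) + (2)*(-4) = -8
C[0][2] = (0)*(-7) + (2)*(-6) = -12
C[1][0] = (0)*(-3) + (2)*(0) = 0
C[1][1] = (0)*(-1) + (2)*(-4) = -8
C[1][2] = (0)*(-7) + (2)*(-6) = -12
= [[0, -8, -12], [0, -8, -12]]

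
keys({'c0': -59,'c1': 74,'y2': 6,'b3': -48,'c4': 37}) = ['c0', 'c1', 'y2', 'b3', 'c4']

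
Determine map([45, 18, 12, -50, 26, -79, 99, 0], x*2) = [90, 36, 24, -100, 52, -158, 198, 0]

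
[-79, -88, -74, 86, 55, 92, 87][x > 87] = [92]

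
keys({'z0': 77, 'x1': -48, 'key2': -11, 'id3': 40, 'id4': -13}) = ['z0', 'x1', 'key2', 'id3', 'id4']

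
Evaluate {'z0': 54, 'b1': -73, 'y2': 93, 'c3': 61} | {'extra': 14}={'z0': 54, 'b1': -73, 'y2': 93, 'c3': 61, 'extra': 14}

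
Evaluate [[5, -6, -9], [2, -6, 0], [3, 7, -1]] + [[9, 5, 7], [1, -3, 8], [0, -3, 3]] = [[14, -1, -2], [3, -9, 8], [3, 4, 2]]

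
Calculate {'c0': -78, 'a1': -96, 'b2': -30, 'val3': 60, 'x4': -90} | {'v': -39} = {'c0': -78, 'a1': -96, 'b2': -30, 'val3': 60, 'x4': -90, 'v': -39}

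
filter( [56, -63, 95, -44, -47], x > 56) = keep x where x > 56: 56✗, -63✗, 95✓, -44✗, -47✗
= [95]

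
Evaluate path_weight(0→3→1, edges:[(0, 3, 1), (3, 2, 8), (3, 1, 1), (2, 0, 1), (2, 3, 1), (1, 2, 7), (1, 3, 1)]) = 2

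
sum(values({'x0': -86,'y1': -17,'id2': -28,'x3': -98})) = -229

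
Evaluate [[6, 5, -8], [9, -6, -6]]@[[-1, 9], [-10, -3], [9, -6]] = [[-128, 87], [-3, 135]]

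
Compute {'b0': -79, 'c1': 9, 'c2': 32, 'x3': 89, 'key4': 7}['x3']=89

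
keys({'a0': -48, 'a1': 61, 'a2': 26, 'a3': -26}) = ['a0', 'a1', 'a2', 'a3']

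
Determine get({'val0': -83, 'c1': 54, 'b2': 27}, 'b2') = 27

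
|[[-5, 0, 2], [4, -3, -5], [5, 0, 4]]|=(1)*(-5)*det([[-3, -5], [0, 4]]) + (-1)*(0)*det([[4, -5], [5, 4]]) + (1)*(2)*det([[4, -3], [5, 0]])
= 60 + 0 + 30
= 90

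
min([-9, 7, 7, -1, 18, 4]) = -9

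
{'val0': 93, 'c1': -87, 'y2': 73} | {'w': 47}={'val0': 93, 'c1': -87, 'y2': 73, 'w': 47}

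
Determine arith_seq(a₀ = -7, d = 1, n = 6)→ a_0 = -7 + 0*1 = -7
a_1 = -7 + 1*1 = -6
a_2 = -7 + 2*1 = -5
...
= [-7, -6, -5, -4, -3, -2]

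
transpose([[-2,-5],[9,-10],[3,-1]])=[[-2, 9, 3], [-5, -10, -1]]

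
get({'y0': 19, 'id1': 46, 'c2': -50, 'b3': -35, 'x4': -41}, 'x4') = -41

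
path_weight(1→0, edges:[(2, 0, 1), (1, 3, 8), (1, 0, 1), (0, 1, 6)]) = w(1→0)=1
= 1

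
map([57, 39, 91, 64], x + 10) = 57+10=67, 39+10=49, 91+10=101, 64+10=74
= [67, 49, 101, 74]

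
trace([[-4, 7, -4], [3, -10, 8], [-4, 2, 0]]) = -14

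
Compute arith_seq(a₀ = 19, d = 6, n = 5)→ [19, 25, 31, 37, 43]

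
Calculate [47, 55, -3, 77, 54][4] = 54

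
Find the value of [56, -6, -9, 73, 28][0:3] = [56, -6, -9]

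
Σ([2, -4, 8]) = 2 + -4 + 8
= 6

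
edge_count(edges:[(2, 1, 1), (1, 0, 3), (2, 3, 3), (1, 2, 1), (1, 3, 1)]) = 5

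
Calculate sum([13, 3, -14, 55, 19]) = 76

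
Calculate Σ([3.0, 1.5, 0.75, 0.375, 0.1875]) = 3.0 + 1.5 + 0.75 + 0.375 + 0.1875
= 5.8125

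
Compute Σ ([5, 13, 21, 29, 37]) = 5 + 13 + 21 + 29 + 37
= 105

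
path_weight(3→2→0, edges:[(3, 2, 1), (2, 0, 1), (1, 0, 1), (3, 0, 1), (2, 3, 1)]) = w(3→2)=1 + w(2→0)=1
= 2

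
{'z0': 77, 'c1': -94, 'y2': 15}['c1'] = -94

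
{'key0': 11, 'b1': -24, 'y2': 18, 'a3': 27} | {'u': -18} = {'key0': 11, 'b1': -24, 'y2': 18, 'a3': 27, 'u': -18}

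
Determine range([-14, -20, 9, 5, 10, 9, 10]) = 30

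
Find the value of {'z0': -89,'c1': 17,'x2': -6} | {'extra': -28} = {'z0': -89, 'c1': 17, 'x2': -6, 'extra': -28}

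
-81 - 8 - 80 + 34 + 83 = -52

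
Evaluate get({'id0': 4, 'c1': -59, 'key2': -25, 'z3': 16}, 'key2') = -25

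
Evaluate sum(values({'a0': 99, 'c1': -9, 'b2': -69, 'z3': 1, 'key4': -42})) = -20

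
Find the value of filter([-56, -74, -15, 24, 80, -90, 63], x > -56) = [-15, 24, 80, 63]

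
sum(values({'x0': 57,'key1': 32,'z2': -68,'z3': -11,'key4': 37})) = 57 + 32 + (-68) + (-11) + 37
= 47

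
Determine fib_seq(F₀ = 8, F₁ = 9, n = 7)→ F_2 = F_1 + F_0 = 17
F_3 = F_2 + F_1 = 26
F_4 = F_3 + F_2 = 43
...
= [8, 9, 17, 26, 43, 69, 112]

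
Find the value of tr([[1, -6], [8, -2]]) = -1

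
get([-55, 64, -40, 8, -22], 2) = -40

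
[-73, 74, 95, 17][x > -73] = [74, 95, 17]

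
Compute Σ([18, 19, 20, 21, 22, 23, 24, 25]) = 18 + 19 + 20 + 21 + 22 + 23 + 24 + 25
= 172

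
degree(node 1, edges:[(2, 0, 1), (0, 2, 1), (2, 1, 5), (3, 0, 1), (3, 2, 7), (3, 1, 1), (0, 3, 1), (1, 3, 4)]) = incident: (2,1), (3,1), (1,3)
= 3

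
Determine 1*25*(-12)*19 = -5700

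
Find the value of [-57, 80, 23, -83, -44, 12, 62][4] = -44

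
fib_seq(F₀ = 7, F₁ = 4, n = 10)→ [7, 4, 11, 15, 26, 41, 67, 108, 175, 283]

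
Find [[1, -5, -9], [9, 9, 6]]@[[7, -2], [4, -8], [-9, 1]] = C[0][0] = (1)*(7) + (-5)*(4) + (-9)*(-9) = 68
C[0][1] = (1)*(-2) + (-5)*(-8) + (-9)*(1) = 29
C[1][0] = (9)*(7) + (9)*(4) + (6)*(-9) = 45
C[1][1] = (9)*(-2) + (9)*(-8) + (6)*(1) = -84
= [[68, 29], [45, -84]]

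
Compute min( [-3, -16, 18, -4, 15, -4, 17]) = -16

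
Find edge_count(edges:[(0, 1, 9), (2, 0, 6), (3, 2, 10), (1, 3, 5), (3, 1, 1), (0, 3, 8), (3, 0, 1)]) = 7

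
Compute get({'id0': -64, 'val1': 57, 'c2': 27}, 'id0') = -64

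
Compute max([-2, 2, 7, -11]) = 7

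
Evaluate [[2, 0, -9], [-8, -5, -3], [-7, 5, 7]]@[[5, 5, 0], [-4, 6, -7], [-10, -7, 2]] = C[0][0] = (2)*(5) + (0)*(-4) + (-9)*(-10) = 100
C[0][1] = (2)*(5) + (0)*(6) + (-9)*(-7) = 73
C[0][2] = (2)*(0) + (0)*(-7) + (-9)*(2) = -18
C[1][0] = (-8)*(5) + (-5)*(-4) + (-3)*(-10) = 10
C[1][1] = (-8)*(5) + (-5)*(6) + (-3)*(-7) = -49
C[1][2] = (-8)*(0) + (-5)*(-7) + (-3)*(2) = 29
... (3 more cells)
= [[100, 73, -18], [10, -49, 29], [-125, -54, -21]]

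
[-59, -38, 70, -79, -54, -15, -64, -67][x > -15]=[70]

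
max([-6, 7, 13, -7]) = 13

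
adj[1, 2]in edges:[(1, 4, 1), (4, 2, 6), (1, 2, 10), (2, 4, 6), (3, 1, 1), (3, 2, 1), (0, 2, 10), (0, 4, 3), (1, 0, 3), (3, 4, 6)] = 10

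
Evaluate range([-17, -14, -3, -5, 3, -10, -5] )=20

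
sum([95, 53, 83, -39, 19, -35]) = 95 + 53 + 83 + (-39) + 19 + (-35)
= 176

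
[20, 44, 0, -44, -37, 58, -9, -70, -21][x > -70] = [20, 44, 0, -44, -37, 58, -9, -21]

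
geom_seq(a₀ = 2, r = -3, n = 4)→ a_0 = 2*(-3)^0 = 2
a_1 = 2*(-3)^1 = -6
a_2 = 2*(-3)^2 = 18
...
= [2, -6, 18, -54]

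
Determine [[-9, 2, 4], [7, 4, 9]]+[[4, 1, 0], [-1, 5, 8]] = [[-5, 3, 4], [6, 9, 17]]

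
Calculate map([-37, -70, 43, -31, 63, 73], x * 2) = [-74, -140, 86, -62, 126, 146]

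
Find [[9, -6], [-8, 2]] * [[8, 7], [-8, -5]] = C[0][0] = (9)*(8) + (-6)*(-8) = 120
C[0][1] = (9)*(7) + (-6)*(-5) = 93
C[1][0] = (-8)*(8) + (2)*(-8) = -80
C[1][1] = (-8)*(7) + (2)*(-5) = -66
= [[120, 93], [-80, -66]]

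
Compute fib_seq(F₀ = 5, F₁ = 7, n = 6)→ [5, 7, 12, 19, 31, 50]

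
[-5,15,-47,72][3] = 72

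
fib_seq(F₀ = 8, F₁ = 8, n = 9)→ F_2 = F_1 + F_0 = 16
F_3 = F_2 + F_1 = 24
F_4 = F_3 + F_2 = 40
...
= [8, 8, 16, 24, 40, 64, 104, 168, 272]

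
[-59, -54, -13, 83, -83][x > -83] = keep x where x > -83: -59✓, -54✓, -13✓, 83✓, -83✗
= [-59, -54, -13, 83]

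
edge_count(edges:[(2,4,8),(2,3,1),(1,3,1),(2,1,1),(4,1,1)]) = 5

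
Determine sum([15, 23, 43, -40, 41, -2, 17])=97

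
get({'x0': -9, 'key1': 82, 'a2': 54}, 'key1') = 82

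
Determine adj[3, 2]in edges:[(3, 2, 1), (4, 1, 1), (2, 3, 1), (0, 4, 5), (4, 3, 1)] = 1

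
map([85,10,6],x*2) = 85*2=170, 10*2=20, 6*2=12
= [170, 20, 12]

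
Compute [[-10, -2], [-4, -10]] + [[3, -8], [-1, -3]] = [[-7, -10], [-5, -13]]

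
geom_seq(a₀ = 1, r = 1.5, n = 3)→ a_0 = 1*1.5^0 = 1.0
a_1 = 1*1.5^1 = 1.5
a_2 = 1*1.5^2 = 2.25
= [1.0, 1.5, 2.25]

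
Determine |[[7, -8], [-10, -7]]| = (7)*(-7) - (-8)*(-10)
= -129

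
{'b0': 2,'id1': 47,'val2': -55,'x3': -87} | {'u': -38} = {'b0': 2, 'id1': 47, 'val2': -55, 'x3': -87, 'u': -38}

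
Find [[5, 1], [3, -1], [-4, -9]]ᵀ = [[5, 3, -4], [1, -1, -9]]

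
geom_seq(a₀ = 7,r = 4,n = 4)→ [7, 28, 112, 448]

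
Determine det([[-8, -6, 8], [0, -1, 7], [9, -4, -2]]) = (1)*(-8)*det([[-1, 7], [-4, -2]]) + (-1)*(-6)*det([[0, 7], [9, -2]]) + (1)*(8)*det([[0, -1], [9, -4]])
= -240 + -378 + 72
= -546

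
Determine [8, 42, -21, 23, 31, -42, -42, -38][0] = 8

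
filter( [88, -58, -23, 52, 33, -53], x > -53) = keep x where x > -53: 88✓, -58✗, -23✓, 52✓, 33✓, -53✗
= [88, -23, 52, 33]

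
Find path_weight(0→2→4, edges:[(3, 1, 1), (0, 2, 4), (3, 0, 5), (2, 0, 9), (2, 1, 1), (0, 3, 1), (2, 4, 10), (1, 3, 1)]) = 14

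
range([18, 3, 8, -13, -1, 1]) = 31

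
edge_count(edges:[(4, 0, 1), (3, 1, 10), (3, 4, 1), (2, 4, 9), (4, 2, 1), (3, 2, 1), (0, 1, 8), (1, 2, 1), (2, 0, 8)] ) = 9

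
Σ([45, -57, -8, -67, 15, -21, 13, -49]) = 45 + (-57) + (-8) + (-67) + 15 + (-21) + 13 + (-49)
= -129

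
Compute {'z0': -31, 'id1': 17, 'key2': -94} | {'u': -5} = {'z0': -31, 'id1': 17, 'key2': -94, 'u': -5}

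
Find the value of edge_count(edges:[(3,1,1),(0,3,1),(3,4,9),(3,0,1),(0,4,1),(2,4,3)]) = 6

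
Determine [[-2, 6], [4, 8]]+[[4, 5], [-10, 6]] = [[2, 11], [-6, 14]]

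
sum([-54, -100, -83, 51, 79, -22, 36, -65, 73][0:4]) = -186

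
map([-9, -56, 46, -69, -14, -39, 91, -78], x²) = (-9)²=81, (-56)²=3136, (46)²=2116, (-69)²=4761, (-14)²=196, (-39)²=1521, (91)²=8281, (-78)²=6084
= [81, 3136, 2116, 4761, 196, 1521, 8281, 6084]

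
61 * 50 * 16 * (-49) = -2391200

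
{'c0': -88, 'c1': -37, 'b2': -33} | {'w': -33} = {'c0': -88, 'c1': -37, 'b2': -33, 'w': -33}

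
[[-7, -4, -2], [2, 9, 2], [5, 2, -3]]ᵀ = [[-7, 2, 5], [-4, 9, 2], [-2, 2, -3]]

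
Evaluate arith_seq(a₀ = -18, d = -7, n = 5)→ a_0 = -18 + 0*-7 = -18
a_1 = -18 + 1*-7 = -25
a_2 = -18 + 2*-7 = -32
...
= [-18, -25, -32, -39, -46]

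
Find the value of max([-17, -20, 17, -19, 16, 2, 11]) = 17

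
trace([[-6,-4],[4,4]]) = diagonal: (-6) + 4
= -2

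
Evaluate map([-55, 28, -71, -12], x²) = [3025, 784, 5041, 144]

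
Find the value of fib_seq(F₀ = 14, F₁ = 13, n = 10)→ F_2 = F_1 + F_0 = 27
F_3 = F_2 + F_1 = 40
F_4 = F_3 + F_2 = 67
...
= [14, 13, 27, 40, 67, 107, 174, 281, 455, 736]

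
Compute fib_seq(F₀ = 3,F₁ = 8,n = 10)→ F_2 = F_1 + F_0 = 11
F_3 = F_2 + F_1 = 19
F_4 = F_3 + F_2 = 30
...
= [3, 8, 11, 19, 30, 49, 79, 128, 207, 335]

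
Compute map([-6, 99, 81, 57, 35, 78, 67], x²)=(-6)²=36, (99)²=9801, (81)²=6561, (57)²=3249, (35)²=1225, (78)²=6084, (67)²=4489
= [36, 9801, 6561, 3249, 1225, 6084, 4489]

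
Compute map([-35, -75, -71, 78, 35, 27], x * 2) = -35*2=-70, -75*2=-150, -71*2=-142, 78*2=156, 35*2=70, 27*2=54
= [-70, -150, -142, 156, 70, 54]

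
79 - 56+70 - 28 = 65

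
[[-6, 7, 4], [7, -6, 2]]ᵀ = [[-6, 7], [7, -6], [4, 2]]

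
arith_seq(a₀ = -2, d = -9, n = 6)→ [-2, -11, -20, -29, -38, -47]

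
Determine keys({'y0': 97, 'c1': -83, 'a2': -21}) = ['y0', 'c1', 'a2']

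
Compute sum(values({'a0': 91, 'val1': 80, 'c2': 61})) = 232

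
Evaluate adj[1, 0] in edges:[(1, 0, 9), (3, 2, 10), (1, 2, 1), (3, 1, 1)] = 9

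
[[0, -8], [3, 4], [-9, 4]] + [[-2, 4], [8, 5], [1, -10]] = [[-2, -4], [11, 9], [-8, -6]]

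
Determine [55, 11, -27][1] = 11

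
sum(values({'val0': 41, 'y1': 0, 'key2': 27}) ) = 41 + 0 + 27
= 68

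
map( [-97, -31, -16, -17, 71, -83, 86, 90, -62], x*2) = [-194, -62, -32, -34, 142, -166, 172, 180, -124]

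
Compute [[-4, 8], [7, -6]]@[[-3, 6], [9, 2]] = C[0][0] = (-4)*(-3) + (8)*(9) = 84
C[0][1] = (-4)*(6) + (8)*(2) = -8
C[1][0] = (7)*(-3) + (-6)*(9) = -75
C[1][1] = (7)*(6) + (-6)*(2) = 30
= [[84, -8], [-75, 30]]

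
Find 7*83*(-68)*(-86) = 3397688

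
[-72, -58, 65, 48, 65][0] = -72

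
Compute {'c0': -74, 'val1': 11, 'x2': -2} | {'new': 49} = {'c0': -74, 'val1': 11, 'x2': -2, 'new': 49}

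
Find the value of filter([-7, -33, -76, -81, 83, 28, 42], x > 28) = keep x where x > 28: -7✗, -33✗, -76✗, -81✗, 83✓, 28✗, 42✓
= [83, 42]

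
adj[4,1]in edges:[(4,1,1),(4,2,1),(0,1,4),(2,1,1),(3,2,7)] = 1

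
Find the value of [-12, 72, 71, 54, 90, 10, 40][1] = 72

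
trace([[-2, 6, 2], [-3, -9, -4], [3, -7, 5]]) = -6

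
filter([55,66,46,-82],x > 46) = keep x where x > 46: 55✓, 66✓, 46✗, -82✗
= [55, 66]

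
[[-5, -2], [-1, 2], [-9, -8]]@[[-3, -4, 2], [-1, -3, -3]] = [[17, 26, -4], [1, -2, -8], [35, 60, 6]]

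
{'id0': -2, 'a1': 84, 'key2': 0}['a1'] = 84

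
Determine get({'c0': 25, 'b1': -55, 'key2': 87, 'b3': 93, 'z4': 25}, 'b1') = -55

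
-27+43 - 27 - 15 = -26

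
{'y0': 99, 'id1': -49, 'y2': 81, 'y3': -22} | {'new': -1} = {'y0': 99, 'id1': -49, 'y2': 81, 'y3': -22, 'new': -1}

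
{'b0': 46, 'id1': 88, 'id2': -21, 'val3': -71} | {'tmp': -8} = {'b0': 46, 'id1': 88, 'id2': -21, 'val3': -71, 'tmp': -8}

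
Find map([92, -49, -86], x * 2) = 92*2=184, -49*2=-98, -86*2=-172
= [184, -98, -172]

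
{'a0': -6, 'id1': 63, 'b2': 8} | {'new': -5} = {'a0': -6, 'id1': 63, 'b2': 8, 'new': -5}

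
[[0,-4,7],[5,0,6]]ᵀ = [[0, 5], [-4, 0], [7, 6]]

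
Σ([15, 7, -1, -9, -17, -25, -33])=-63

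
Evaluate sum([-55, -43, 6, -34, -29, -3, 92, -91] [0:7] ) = slice → [-55, -43, 6, -34, -29, -3, 92]
(-55) + (-43) + 6 + (-34) + (-29) + (-3) + 92
= -66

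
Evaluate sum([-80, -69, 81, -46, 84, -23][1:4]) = -34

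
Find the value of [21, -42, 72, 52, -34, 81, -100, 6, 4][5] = 81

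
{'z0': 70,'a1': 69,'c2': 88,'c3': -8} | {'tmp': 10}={'z0': 70, 'a1': 69, 'c2': 88, 'c3': -8, 'tmp': 10}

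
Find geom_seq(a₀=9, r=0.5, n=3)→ a_0 = 9*0.5^0 = 9.0
a_1 = 9*0.5^1 = 4.5
a_2 = 9*0.5^2 = 2.25
= [9.0, 4.5, 2.25]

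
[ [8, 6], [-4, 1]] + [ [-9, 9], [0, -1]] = [[-1, 15], [-4, 0]]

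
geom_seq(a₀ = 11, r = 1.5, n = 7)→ [11.0, 16.5, 24.75, 37.125, 55.6875, 83.53125, 125.296875]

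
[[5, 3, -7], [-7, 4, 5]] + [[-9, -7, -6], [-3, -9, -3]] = [[-4, -4, -13], [-10, -5, 2]]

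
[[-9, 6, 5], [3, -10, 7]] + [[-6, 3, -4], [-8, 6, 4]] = [[-15, 9, 1], [-5, -4, 11]]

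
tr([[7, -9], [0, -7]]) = diagonal: 7 + (-7)
= 0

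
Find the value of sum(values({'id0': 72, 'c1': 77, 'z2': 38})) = 187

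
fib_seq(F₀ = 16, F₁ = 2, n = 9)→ F_2 = F_1 + F_0 = 18
F_3 = F_2 + F_1 = 20
F_4 = F_3 + F_2 = 38
...
= [16, 2, 18, 20, 38, 58, 96, 154, 250]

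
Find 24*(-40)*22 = -21120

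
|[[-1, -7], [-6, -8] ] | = (-1)*(-8) - (-7)*(-6)
= -34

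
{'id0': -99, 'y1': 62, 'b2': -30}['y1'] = 62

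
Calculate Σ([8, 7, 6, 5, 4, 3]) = 33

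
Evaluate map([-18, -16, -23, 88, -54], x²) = [324, 256, 529, 7744, 2916]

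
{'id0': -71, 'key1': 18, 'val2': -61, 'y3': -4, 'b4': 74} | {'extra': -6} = {'id0': -71, 'key1': 18, 'val2': -61, 'y3': -4, 'b4': 74, 'extra': -6}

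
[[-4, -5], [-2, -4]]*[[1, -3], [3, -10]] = C[0][0] = (-4)*(1) + (-5)*(3) = -19
C[0][1] = (-4)*(-3) + (-5)*(-10) = 62
C[1][0] = (-2)*(1) + (-4)*(3) = -14
C[1][1] = (-2)*(-3) + (-4)*(-10) = 46
= [[-19, 62], [-14, 46]]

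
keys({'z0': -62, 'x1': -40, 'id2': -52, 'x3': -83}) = ['z0', 'x1', 'id2', 'x3']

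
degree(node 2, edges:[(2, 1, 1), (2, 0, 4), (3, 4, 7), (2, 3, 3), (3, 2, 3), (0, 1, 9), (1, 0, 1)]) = incident: (2,1), (2,0), (2,3), (3,2)
= 4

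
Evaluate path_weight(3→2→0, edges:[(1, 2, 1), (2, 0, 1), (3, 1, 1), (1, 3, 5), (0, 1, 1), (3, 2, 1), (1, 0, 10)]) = 2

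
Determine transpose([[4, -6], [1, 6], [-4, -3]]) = [[4, 1, -4], [-6, 6, -3]]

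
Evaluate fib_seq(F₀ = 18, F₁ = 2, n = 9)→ [18, 2, 20, 22, 42, 64, 106, 170, 276]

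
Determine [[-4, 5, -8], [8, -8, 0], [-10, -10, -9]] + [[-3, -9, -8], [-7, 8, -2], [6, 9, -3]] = [[-7, -4, -16], [1, 0, -2], [-4, -1, -12]]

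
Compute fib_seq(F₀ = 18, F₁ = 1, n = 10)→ F_2 = F_1 + F_0 = 19
F_3 = F_2 + F_1 = 20
F_4 = F_3 + F_2 = 39
...
= [18, 1, 19, 20, 39, 59, 98, 157, 255, 412]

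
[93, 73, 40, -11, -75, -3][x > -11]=[93, 73, 40, -3]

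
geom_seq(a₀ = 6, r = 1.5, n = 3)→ [6.0, 9.0, 13.5]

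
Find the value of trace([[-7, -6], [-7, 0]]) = diagonal: (-7) + 0
= -7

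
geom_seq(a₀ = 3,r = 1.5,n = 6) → [3.0, 4.5, 6.75, 10.125, 15.1875, 22.78125]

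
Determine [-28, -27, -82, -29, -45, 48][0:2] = [-28, -27]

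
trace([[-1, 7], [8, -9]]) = diagonal: (-1) + (-9)
= -10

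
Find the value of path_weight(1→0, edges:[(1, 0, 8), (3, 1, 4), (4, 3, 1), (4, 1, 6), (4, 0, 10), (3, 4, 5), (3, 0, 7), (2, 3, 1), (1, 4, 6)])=w(1→0)=8
= 8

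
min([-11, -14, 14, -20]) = -20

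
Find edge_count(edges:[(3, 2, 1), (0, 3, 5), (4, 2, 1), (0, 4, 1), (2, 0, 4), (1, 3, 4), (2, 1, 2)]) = 7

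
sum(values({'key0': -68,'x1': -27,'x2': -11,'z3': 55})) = (-68) + (-27) + (-11) + 55
= -51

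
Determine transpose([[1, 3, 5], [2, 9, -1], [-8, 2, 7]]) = [[1, 2, -8], [3, 9, 2], [5, -1, 7]]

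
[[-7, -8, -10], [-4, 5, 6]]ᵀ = [[-7, -4], [-8, 5], [-10, 6]]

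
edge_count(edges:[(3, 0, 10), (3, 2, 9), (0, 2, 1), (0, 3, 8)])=4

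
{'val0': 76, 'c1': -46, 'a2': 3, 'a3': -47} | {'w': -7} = {'val0': 76, 'c1': -46, 'a2': 3, 'a3': -47, 'w': -7}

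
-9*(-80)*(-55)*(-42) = 1663200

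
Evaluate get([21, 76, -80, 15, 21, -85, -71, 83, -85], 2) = -80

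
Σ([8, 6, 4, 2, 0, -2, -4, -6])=8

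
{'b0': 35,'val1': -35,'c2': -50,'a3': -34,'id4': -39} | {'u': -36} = {'b0': 35, 'val1': -35, 'c2': -50, 'a3': -34, 'id4': -39, 'u': -36}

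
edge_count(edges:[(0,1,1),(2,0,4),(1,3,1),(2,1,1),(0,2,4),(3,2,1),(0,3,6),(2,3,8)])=8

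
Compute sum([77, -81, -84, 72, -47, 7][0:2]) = -4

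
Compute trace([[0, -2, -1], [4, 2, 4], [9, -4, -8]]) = diagonal: 0 + 2 + (-8)
= -6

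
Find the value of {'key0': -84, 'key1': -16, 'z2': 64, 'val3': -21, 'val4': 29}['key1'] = -16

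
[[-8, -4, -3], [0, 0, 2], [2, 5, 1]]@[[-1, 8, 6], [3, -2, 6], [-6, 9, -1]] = [[14, -83, -69], [-12, 18, -2], [7, 15, 41]]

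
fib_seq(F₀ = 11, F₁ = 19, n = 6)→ [11, 19, 30, 49, 79, 128]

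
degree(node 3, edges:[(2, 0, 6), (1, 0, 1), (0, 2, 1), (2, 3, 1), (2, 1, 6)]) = incident: (2,3)
= 1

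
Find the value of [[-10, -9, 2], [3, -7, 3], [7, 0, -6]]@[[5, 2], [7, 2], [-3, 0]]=C[0][0] = (-10)*(5) + (-9)*(7) + (2)*(-3) = -119
C[0][1] = (-10)*(2) + (-9)*(2) + (2)*(0) = -38
C[1][0] = (3)*(5) + (-7)*(7) + (3)*(-3) = -43
C[1][1] = (3)*(2) + (-7)*(2) + (3)*(0) = -8
C[2][0] = (7)*(5) + (0)*(7) + (-6)*(-3) = 53
C[2][1] = (7)*(2) + (0)*(2) + (-6)*(0) = 14
= [[-119, -38], [-43, -8], [53, 14]]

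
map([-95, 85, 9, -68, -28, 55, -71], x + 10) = [-85, 95, 19, -58, -18, 65, -61]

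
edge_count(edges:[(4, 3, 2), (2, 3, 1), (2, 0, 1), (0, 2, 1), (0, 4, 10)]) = 5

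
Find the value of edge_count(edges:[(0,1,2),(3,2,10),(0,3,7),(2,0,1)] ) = 4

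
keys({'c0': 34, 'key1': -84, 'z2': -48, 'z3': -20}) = ['c0', 'key1', 'z2', 'z3']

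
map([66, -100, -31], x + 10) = 66+10=76, -100+10=-90, -31+10=-21
= [76, -90, -21]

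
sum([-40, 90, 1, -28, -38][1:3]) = slice → [90, 1]
90 + 1
= 91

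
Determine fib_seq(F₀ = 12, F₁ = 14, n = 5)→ F_2 = F_1 + F_0 = 26
F_3 = F_2 + F_1 = 40
F_4 = F_3 + F_2 = 66
= [12, 14, 26, 40, 66]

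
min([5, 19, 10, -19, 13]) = -19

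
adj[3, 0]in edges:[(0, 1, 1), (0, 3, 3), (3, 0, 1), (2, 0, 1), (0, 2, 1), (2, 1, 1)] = 1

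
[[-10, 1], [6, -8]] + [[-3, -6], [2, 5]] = [[-13, -5], [8, -3]]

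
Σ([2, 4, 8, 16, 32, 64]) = 126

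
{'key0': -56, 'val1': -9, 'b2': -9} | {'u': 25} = {'key0': -56, 'val1': -9, 'b2': -9, 'u': 25}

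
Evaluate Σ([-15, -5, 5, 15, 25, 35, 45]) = 105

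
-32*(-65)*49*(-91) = -9274720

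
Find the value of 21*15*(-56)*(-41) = 723240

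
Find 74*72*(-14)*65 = -4848480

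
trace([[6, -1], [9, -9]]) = -3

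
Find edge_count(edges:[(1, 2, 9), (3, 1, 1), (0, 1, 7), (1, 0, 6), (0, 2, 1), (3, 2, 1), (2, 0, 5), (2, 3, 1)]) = 8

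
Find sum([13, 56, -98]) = -29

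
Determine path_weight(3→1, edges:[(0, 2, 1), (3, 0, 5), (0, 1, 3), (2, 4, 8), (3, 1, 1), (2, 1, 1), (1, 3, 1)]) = w(3→1)=1
= 1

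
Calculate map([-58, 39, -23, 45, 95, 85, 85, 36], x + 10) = [-48, 49, -13, 55, 105, 95, 95, 46]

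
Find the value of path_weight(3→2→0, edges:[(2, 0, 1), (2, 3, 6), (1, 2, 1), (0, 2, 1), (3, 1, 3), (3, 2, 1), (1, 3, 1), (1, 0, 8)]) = w(3→2)=1 + w(2→0)=1
= 2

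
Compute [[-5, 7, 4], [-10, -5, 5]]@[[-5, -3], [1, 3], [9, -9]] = [[68, 0], [90, -30]]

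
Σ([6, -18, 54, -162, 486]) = 6 + -18 + 54 + -162 + 486
= 366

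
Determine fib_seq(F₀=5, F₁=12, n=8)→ F_2 = F_1 + F_0 = 17
F_3 = F_2 + F_1 = 29
F_4 = F_3 + F_2 = 46
...
= [5, 12, 17, 29, 46, 75, 121, 196]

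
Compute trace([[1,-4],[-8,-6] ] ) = -5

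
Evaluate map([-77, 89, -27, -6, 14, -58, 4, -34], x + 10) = -77+10=-67, 89+10=99, -27+10=-17, -6+10=4, 14+10=24, -58+10=-48, 4+10=14, -34+10=-24
= [-67, 99, -17, 4, 24, -48, 14, -24]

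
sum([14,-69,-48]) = 14 + (-69) + (-48)
= -103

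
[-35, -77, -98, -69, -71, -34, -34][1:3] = [-77, -98]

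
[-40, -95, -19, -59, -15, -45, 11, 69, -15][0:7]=[-40, -95, -19, -59, -15, -45, 11]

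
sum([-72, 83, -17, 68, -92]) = -30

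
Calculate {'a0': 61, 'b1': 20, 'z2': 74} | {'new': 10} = {'a0': 61, 'b1': 20, 'z2': 74, 'new': 10}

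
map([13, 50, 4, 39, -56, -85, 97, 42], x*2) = [26, 100, 8, 78, -112, -170, 194, 84]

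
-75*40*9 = -27000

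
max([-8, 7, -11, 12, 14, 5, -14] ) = 14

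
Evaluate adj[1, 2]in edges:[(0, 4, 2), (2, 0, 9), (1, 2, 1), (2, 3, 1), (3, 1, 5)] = 1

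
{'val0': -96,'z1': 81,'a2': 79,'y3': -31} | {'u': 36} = {'val0': -96, 'z1': 81, 'a2': 79, 'y3': -31, 'u': 36}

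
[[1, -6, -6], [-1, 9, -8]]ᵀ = [[1, -1], [-6, 9], [-6, -8]]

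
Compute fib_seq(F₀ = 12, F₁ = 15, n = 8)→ [12, 15, 27, 42, 69, 111, 180, 291]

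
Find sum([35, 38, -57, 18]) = 34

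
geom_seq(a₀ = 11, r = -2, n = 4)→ [11, -22, 44, -88]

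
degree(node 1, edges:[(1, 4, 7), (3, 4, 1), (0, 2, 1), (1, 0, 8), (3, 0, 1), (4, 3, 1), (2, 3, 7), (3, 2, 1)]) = incident: (1,4), (1,0)
= 2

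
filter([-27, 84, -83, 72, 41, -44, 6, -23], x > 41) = keep x where x > 41: -27✗, 84✓, -83✗, 72✓, 41✗, -44✗, 6✗, -23✗
= [84, 72]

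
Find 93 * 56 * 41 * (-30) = -6405840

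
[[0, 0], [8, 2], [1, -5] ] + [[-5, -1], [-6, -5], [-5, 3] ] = [[-5, -1], [2, -3], [-4, -2]]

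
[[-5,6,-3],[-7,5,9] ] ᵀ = [[-5, -7], [6, 5], [-3, 9]]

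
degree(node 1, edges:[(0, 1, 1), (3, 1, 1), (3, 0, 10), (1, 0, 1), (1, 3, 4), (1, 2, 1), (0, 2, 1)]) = 5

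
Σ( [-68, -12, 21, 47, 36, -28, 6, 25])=(-68) + (-12) + 21 + 47 + 36 + (-28) + 6 + 25
= 27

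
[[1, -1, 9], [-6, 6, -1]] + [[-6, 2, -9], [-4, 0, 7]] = [[-5, 1, 0], [-10, 6, 6]]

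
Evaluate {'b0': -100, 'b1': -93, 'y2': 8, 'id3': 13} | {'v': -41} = {'b0': -100, 'b1': -93, 'y2': 8, 'id3': 13, 'v': -41}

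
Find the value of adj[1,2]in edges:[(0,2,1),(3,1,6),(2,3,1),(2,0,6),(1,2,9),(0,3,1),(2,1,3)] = 9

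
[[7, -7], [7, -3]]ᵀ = [[7, 7], [-7, -3]]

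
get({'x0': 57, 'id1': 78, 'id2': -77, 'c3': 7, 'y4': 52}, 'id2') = -77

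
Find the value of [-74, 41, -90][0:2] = [-74, 41]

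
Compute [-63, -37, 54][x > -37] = [54]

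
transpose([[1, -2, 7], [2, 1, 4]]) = [[1, 2], [-2, 1], [7, 4]]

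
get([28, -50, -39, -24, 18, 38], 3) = -24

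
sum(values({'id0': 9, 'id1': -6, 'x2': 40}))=9 + (-6) + 40
= 43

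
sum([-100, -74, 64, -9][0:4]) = -119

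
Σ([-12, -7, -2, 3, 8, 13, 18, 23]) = 44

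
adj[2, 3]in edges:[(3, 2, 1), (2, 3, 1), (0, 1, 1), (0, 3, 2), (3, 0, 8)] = 1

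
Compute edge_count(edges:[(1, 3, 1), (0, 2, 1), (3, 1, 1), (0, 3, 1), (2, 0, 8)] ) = 5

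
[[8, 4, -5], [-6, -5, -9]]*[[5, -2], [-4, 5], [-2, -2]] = C[0][0] = (8)*(5) + (4)*(-4) + (-5)*(-2) = 34
C[0][1] = (8)*(-2) + (4)*(5) + (-5)*(-2) = 14
C[1][0] = (-6)*(5) + (-5)*(-4) + (-9)*(-2) = 8
C[1][1] = (-6)*(-2) + (-5)*(5) + (-9)*(-2) = 5
= [[34, 14], [8, 5]]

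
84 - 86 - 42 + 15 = -29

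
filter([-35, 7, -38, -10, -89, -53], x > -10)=[7]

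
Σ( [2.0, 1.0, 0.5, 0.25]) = 3.75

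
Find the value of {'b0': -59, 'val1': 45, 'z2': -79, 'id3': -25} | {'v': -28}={'b0': -59, 'val1': 45, 'z2': -79, 'id3': -25, 'v': -28}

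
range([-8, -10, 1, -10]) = 11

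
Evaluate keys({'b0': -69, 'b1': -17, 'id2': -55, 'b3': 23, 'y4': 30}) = ['b0', 'b1', 'id2', 'b3', 'y4']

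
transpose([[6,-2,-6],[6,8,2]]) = [[6, 6], [-2, 8], [-6, 2]]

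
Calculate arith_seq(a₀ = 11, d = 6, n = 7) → a_0 = 11 + 0*6 = 11
a_1 = 11 + 1*6 = 17
a_2 = 11 + 2*6 = 23
...
= [11, 17, 23, 29, 35, 41, 47]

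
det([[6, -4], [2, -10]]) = (6)*(-10) - (-4)*(2)
= -52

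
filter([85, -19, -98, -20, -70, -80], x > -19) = keep x where x > -19: 85✓, -19✗, -98✗, -20✗, -70✗, -80✗
= [85]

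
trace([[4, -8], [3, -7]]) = -3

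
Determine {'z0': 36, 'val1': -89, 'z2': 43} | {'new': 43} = {'z0': 36, 'val1': -89, 'z2': 43, 'new': 43}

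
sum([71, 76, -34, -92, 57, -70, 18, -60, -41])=-75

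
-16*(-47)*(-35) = -26320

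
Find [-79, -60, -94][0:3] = [-79, -60, -94]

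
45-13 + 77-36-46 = 27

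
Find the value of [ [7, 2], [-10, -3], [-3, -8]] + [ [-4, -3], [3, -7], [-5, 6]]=[[3, -1], [-7, -10], [-8, -2]]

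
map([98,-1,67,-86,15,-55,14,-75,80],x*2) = 98*2=196, -1*2=-2, 67*2=134, -86*2=-172, 15*2=30, -55*2=-110, 14*2=28, -75*2=-150, 80*2=160
= [196, -2, 134, -172, 30, -110, 28, -150, 160]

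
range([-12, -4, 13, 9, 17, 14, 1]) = 29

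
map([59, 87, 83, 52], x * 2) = [118, 174, 166, 104]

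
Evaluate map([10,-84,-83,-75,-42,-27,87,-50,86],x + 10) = [20, -74, -73, -65, -32, -17, 97, -40, 96]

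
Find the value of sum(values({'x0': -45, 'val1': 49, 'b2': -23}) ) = -19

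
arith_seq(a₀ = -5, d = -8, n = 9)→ [-5, -13, -21, -29, -37, -45, -53, -61, -69]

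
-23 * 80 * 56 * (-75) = 7728000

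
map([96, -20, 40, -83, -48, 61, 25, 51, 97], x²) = [9216, 400, 1600, 6889, 2304, 3721, 625, 2601, 9409]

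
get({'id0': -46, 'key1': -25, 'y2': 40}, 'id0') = -46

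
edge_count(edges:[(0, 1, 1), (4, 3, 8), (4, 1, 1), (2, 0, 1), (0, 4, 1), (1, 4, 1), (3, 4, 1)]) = 7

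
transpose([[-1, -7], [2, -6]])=[[-1, 2], [-7, -6]]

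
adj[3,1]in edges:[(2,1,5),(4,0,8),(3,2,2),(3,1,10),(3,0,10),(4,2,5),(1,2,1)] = 10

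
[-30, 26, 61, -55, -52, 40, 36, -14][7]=-14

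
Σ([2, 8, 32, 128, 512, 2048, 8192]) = 10922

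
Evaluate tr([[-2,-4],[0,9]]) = diagonal: (-2) + 9
= 7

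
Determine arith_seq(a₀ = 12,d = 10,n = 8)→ [12, 22, 32, 42, 52, 62, 72, 82]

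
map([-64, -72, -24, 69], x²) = [4096, 5184, 576, 4761]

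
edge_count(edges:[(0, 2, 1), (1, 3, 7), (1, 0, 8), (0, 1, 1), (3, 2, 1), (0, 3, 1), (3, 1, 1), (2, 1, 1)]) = 8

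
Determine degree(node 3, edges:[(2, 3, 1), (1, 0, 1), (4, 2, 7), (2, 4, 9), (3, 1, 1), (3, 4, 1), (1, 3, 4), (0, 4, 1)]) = 4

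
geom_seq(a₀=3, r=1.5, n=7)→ [3.0, 4.5, 6.75, 10.125, 15.1875, 22.78125, 34.171875]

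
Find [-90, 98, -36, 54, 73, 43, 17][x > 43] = [98, 54, 73]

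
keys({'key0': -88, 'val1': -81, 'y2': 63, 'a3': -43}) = ['key0', 'val1', 'y2', 'a3']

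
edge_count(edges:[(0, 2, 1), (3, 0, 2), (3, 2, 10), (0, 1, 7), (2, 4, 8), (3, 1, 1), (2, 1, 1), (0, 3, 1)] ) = 8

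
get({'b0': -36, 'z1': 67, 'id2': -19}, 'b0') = -36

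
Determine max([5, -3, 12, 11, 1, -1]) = 12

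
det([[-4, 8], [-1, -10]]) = (-4)*(-10) - (8)*(-1)
= 48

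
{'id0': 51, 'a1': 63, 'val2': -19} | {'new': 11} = {'id0': 51, 'a1': 63, 'val2': -19, 'new': 11}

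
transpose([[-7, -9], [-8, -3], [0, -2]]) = [[-7, -8, 0], [-9, -3, -2]]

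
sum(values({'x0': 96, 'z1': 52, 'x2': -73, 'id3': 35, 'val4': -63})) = 96 + 52 + (-73) + 35 + (-63)
= 47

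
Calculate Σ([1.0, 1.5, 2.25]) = 4.75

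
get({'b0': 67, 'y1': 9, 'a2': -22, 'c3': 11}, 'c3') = 11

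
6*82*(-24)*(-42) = 495936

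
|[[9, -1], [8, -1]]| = (9)*(-1) - (-1)*(8)
= -1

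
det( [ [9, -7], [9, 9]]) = 144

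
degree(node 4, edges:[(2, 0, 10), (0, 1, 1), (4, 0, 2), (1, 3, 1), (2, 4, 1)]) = incident: (4,0), (2,4)
= 2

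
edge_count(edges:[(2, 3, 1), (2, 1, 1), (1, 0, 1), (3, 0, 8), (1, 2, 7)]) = 5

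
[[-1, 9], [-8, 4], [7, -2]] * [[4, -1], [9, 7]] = [[77, 64], [4, 36], [10, -21]]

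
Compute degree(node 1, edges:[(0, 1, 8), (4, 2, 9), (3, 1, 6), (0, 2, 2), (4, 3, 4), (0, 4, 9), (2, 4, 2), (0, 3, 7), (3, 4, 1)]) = incident: (0,1), (3,1)
= 2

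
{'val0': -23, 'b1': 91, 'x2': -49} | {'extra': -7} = {'val0': -23, 'b1': 91, 'x2': -49, 'extra': -7}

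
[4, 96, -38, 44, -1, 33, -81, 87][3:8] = [44, -1, 33, -81, 87]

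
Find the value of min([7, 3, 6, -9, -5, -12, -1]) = -12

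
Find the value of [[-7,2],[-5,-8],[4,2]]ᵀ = [[-7, -5, 4], [2, -8, 2]]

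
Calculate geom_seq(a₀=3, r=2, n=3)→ [3, 6, 12]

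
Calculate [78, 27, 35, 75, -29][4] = -29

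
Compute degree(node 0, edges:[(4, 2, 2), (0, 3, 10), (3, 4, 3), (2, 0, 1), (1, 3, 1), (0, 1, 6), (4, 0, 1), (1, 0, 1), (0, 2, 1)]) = incident: (0,3), (2,0), (0,1), (4,0), (1,0), (0,2)
= 6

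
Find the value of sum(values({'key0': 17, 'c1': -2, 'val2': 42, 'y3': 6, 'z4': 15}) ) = 17 + (-2) + 42 + 6 + 15
= 78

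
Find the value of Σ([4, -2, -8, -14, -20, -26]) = -66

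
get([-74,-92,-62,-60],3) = -60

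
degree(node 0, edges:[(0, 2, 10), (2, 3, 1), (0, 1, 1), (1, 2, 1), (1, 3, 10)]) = 2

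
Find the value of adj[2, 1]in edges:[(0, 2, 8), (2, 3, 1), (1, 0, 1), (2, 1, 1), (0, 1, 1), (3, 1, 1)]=1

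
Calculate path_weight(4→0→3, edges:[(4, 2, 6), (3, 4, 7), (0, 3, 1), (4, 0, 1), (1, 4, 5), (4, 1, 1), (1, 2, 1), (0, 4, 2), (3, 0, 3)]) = 2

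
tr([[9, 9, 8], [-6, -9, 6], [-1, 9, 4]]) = 4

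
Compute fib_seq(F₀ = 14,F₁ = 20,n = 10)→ F_2 = F_1 + F_0 = 34
F_3 = F_2 + F_1 = 54
F_4 = F_3 + F_2 = 88
...
= [14, 20, 34, 54, 88, 142, 230, 372, 602, 974]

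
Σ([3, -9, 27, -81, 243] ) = 183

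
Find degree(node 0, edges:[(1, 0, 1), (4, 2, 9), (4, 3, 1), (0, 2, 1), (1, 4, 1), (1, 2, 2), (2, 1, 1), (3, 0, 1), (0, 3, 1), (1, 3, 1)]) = incident: (1,0), (0,2), (3,0), (0,3)
= 4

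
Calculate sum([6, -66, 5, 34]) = 6 + (-66) + 5 + 34
= -21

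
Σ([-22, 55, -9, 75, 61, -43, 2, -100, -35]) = -16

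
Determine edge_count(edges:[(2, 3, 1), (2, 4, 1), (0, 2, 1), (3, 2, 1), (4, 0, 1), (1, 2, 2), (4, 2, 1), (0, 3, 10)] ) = 8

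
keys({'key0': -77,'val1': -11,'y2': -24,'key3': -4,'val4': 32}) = ['key0', 'val1', 'y2', 'key3', 'val4']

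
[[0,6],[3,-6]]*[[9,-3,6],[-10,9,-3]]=C[0][0] = (0)*(9) + (6)*(-10) = -60
C[0][1] = (0)*(-3) + (6)*(9) = 54
C[0][2] = (0)*(6) + (6)*(-3) = -18
C[1][0] = (3)*(9) + (-6)*(-10) = 87
C[1][1] = (3)*(-3) + (-6)*(9) = -63
C[1][2] = (3)*(6) + (-6)*(-3) = 36
= [[-60, 54, -18], [87, -63, 36]]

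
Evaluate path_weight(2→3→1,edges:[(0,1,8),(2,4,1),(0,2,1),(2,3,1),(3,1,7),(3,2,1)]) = 8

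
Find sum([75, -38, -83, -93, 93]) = -46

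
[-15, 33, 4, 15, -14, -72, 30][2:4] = [4, 15]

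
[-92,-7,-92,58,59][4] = 59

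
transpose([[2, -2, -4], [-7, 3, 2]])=[[2, -7], [-2, 3], [-4, 2]]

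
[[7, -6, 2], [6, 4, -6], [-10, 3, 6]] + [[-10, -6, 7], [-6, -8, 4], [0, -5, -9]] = [[-3, -12, 9], [0, -4, -2], [-10, -2, -3]]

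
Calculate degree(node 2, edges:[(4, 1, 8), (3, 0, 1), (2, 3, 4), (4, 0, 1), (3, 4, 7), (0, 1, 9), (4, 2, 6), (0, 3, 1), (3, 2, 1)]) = incident: (2,3), (4,2), (3,2)
= 3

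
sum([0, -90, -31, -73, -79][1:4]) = slice → [-90, -31, -73]
(-90) + (-31) + (-73)
= -194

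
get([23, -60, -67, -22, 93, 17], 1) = -60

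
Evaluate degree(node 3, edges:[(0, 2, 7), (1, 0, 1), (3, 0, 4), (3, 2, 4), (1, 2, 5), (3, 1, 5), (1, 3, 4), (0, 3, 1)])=5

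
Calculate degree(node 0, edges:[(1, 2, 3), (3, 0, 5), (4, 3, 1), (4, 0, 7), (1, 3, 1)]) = incident: (3,0), (4,0)
= 2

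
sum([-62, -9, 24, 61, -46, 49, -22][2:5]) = slice → [24, 61, -46]
24 + 61 + (-46)
= 39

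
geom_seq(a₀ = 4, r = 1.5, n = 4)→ [4.0, 6.0, 9.0, 13.5]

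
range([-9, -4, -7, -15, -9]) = 11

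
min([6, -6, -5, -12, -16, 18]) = -16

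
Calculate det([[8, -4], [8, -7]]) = (8)*(-7) - (-4)*(8)
= -24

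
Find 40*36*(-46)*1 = -66240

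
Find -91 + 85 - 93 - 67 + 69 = -97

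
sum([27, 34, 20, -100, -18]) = 27 + 34 + 20 + (-100) + (-18)
= -37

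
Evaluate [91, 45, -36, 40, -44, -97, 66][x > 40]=keep x where x > 40: 91✓, 45✓, -36✗, 40✗, -44✗, -97✗, 66✓
= [91, 45, 66]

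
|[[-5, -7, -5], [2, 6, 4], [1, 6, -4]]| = (1)*(-5)*det([[6, 4], [6, -4]]) + (-1)*(-7)*det([[2, 4], [1, -4]]) + (1)*(-5)*det([[2, 6], [1, 6]])
= 240 + -84 + -30
= 126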